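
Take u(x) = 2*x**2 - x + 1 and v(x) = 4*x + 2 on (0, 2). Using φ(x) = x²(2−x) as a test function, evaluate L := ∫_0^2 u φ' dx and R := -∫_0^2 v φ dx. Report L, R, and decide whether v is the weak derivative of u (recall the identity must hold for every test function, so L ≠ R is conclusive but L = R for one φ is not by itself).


LHS = -76/15, RHS = -136/15. No, v is not the weak derivative of u.

u(x) = 2*x**2 - x + 1, classical derivative u'(x) = 4*x - 1.
φ(x) = x²(2−x), so φ'(x) = x*(4 - 3*x).
Note φ(0) = φ(2) = 0, so the boundary term u·φ vanishes.
LHS = ∫_0^2 u(x) φ'(x) dx = ∫_0^2 (-6*x^4 + 11*x^3 - 7*x^2 + 4*x) dx. Term by term:
  ∫_0^2 -6*x^4 dx = -192/5;  ∫_0^2 11*x^3 dx = 44;  ∫_0^2 -7*x^2 dx = -56/3;
  ∫_0^2 4*x dx = 8.
Sum: -192/5 + 44 − 56/3 + 8 = -76/15.
So LHS = -76/15.
∫_0^2 v(x) φ(x) dx = ∫_0^2 (-4*x^4 + 6*x^3 + 4*x^2) dx. Term by term:
  ∫_0^2 -4*x^4 dx = -128/5;  ∫_0^2 6*x^3 dx = 24;  ∫_0^2 4*x^2 dx = 32/3.
Sum: -128/5 + 24 + 32/3 = 136/15.
So RHS = -∫_0^2 v(x) φ(x) dx = -136/15.
LHS − RHS = 4 ≠ 0, so the identity fails.
(For a valid weak derivative the identity must hold for EVERY test function, in particular this one. The failure shows v is NOT the weak derivative of u.)
Correct weak derivative would be u'(x) = 4*x - 1.


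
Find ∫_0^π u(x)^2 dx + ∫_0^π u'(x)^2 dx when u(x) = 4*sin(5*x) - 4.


||u||_{H^1(0,π)}^2 = -64/5 + 224*π

u'(x) = 20*cos(5*x).
Expand u² and (u')² and integrate term by term on (0, π), using: for integers n ≥ 1, ∫_0^π sin²(nx) dx = ∫_0^π cos²(nx) dx = π/2; for n ≠ n', ∫_0^π sin(nx)sin(n'x) dx = ∫_0^π cos(nx)cos(n'x) dx = 0; and by product-to-sum, ∫_0^π sin(nx)cos(n'x) dx = ½∫_0^π [sin((n+n')x) + sin((n−n')x)] dx, which is 0 when n+n' is even and 2n/(n²−n'²) when n+n' is odd (it need not vanish on (0, π)). For the constant mode: ∫_0^π 1 dx = π, ∫_0^π cos(nx) dx = 0, ∫_0^π sin(nx) dx = (1−(−1)^n)/n.
  u² squared terms: (-4)²·∫1 dx = 16·π = 16*π;  (4)²·∫sin(5x)² dx = 16·π/2 = 8*π.
  u² cross terms: 2·(-4)·(4)·∫1·sin(5x) dx = -32·(2/5) = -64/5.
  So ∫_0^π u² dx = 16*π + 8*π − 64/5 = -64/5 + 24*π.
  (u')² squared terms: (20)²·∫cos(5x)² dx = 400·π/2 = 200*π.
  So ∫_0^π (u')² dx = 200*π.
||u||_{H^1}^2 = (-64/5 + 24*π) + (200*π) = -64/5 + 224*π.


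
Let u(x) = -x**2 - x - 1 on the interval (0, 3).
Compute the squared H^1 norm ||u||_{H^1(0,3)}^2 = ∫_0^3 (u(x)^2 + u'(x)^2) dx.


||u||_{H^1}^2 = 1851/10

The H^1 norm (squared) on an interval (0, L) is
  ||u||_{H^1}^2 = ∫_0^L u(x)^2 dx + ∫_0^L u'(x)^2 dx.
Compute u'(x) = -2*x - 1.
Then u(x)^2 = x**4 + 2*x**3 + 3*x**2 + 2*x + 1 and u'(x)^2 = 4*x**2 + 4*x + 1.
Integrate each monomial from 0 to 3 using ∫_0^3 c·x^n dx = c·3^(n+1)/(n+1):
  ∫_0^3 u(x)^2 dx = ∫_0^3 (x^4 + 2*x^3 + 3*x^2 + 2*x + 1) dx. Term by term:
    ∫_0^3 x^4 dx = 243/5;  ∫_0^3 2*x^3 dx = 81/2;  ∫_0^3 3*x^2 dx = 27;
    ∫_0^3 2*x dx = 9;  ∫_0^3 1 dx = 3.
  Sum: 243/5 + 81/2 + 27 + 9 + 3 = 1281/10.
  ∫_0^3 u'(x)^2 dx = ∫_0^3 (4*x^2 + 4*x + 1) dx. Term by term:
    ∫_0^3 4*x^2 dx = 36;  ∫_0^3 4*x dx = 18;  ∫_0^3 1 dx = 3.
  Sum: 36 + 18 + 3 = 57.
Adding: ||u||_{H^1}^2 = 1281/10 + 57 = 1851/10.


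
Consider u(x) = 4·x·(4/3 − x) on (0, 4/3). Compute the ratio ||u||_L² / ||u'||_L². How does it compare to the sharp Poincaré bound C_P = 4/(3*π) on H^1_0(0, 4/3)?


||u||_L² / ||u'||_L² = 2*sqrt(10)/15 < C_P = 4/(3*π).

u(x) = 4·x·(4/3 − x), so u'(x) = 16/3 - 8*x.
u(x) = 4·x·(4/3 − x) vanishes at x = 0 and x = 4/3, so u ∈ H^1_0(0, 4/3). Differentiate via the product rule and integrate the resulting polynomials term by term.
  ∫_0^4/3 u² dx = ∫_0^4/3 (16*x^4 - 128*x^3/3 + 256*x^2/9) dx. Term by term:
    ∫_0^4/3 16*x^4 dx = 16384/1215;  ∫_0^4/3 -128*x^3/3 dx = -8192/243;  ∫_0^4/3 256*x^2/9 dx = 16384/729.
  Sum: 16384/1215 − 8192/243 + 16384/729 = 8192/3645.
  ∫_0^4/3 (u')² dx = ∫_0^4/3 (64*x^2 - 256*x/3 + 256/9) dx. Term by term:
    ∫_0^4/3 64*x^2 dx = 4096/81;  ∫_0^4/3 -256*x/3 dx = -2048/27;  ∫_0^4/3 256/9 dx = 1024/27.
  Sum: 4096/81 − 2048/27 + 1024/27 = 1024/81.
∫_0^4/3 u² dx = 8192/3645, so ||u||_L² = 64*sqrt(10)/135.
∫_0^4/3 (u')² dx = 1024/81, so ||u'||_L² = 32/9.
Ratio ||u||_L² / ||u'||_L² = 2*sqrt(10)/15.
Sharp Poincaré constant on H^1_0(0, 4/3) is C_P = L/π = 4/(3*π), achieved by sin(3*π/4·x).
A polynomial bump cannot attain the sharp Poincaré constant (only the first sine eigenfunction does), so the ratio is strictly less than C_P, consistent with ||u||_L² ≤ C_P ||u'||_L².


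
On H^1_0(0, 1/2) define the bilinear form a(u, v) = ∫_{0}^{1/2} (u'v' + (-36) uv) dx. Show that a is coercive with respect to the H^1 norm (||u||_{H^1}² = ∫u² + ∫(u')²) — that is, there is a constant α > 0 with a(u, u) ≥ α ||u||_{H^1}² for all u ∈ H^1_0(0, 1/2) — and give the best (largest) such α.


α = 4*(-9 + π^2)/(1 + 4*π^2)

Coercivity of a(·,·) on H^1_0(0, 1/2) means a(u, u) ≥ α ||u||_{H^1}² for every u ∈ H^1_0.
The interval has length L = 1/2, and Poincaré/coercivity depend only on L. Here a(u, u) = ∫(u')² + (-36)·∫u².
Here c = -36 < 0 with |c| < (π/L)² = 4*π^2, so coercivity still holds. The condition a(u,u) ≥ α||u||_{H^1}² reads (1−α)∫(u')² ≥ (α−c)∫u². Any admissible α is ≤ 1 (rapidly oscillating u have ∫u²/∫(u')² → 0), and α = 1 would force 0 ≥ (1−c)∫u², impossible since c < 1; so 1−α > 0. By the sharp Poincaré inequality on H^1_0 of an interval of length L, ∫(u')² ≥ (π/L)²∫u² with equality for the first sine mode sin(π(x−x₀)/L) (x₀ the left endpoint), so the inequality holds for all u iff (1−α)(π/L)² ≥ α − c, i.e. α ≤ ((π/L)² + c)/((π/L)² + 1) = (1 + c(L/π)²)/(1 + (L/π)²). (Direct route, valid since c ≤ 0: Poincaré gives c∫u² ≥ c(L/π)²∫(u')², so a(u,u) ≥ (1 + c(L/π)²)∫(u')², while ||u||_{H^1}² ≤ (1 + (L/π)²)∫(u')²; dividing yields the same α.) With (π/L)² = 4*π^2 and c = -36, the largest admissible constant is α = ((π/L)² + c)/((π/L)² + 1).
Simplifying, α = 4*(-9 + π^2)/(1 + 4*π^2).


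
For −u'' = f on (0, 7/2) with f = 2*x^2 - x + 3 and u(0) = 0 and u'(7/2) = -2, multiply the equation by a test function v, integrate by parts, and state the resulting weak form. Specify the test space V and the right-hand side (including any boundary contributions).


V = {v ∈ H^1(0, 7/2) : v(0) = 0} (test functions vanish at x = 0 where u is specified); weak form: ∫_0^7/2 u'v' dx = ∫_0^7/2 (2*x^2 - x + 3) v dx − 2·v(7/2) for all v ∈ V.

Multiply both sides by a test function v and integrate from 0 to 7/2:
  ∫_0^7/2 −u''(x) v(x) dx = ∫_0^7/2 f(x) v(x) dx.
Integrate the LHS by parts once:
  ∫_0^7/2 −u'' v dx = −[u'(x) v(x)]_0^7/2 + ∫_0^7/2 u'(x) v'(x) dx.
Thus ∫_0^7/2 u'(x) v'(x) dx = ∫_0^7/2 f(x) v(x) dx + [u'(x) v(x)]_0^7/2.
Choose V so that boundary terms are either known or forced to vanish.
Mixed BC: u(0) = 0 (Dirichlet) and u'(7/2) = -2 (Neumann). Define V = {v ∈ H^1(0, 7/2) : v(0) = 0}. Then [u' v]_0^7/2 = u'(7/2)·v(7/2) − u'(0)·0 = − 2·v(7/2).
Weak formulation: find u (satisfying any essential BC) such that ∫_0^7/2 u'(x) v'(x) dx = ∫_0^7/2 f v dx − 2·v(7/2) for all v ∈ V (Dirichlet at 0 absorbed into V; Neumann datum at x = 7/2 contributes the boundary term).
Substituting f(x) = 2*x^2 - x + 3, the right-hand side is ∫_0^7/2 (2*x^2 - x + 3) v dx − 2·v(7/2).


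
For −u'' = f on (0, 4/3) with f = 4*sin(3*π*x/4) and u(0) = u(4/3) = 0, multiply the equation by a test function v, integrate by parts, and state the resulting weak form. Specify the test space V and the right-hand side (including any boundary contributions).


V = H^1_0(0, 4/3) (so v(0) = v(4/3) = 0); weak form: ∫_0^4/3 u'v' dx = ∫_0^4/3 (4*sin(3*π*x/4)) v dx for all v ∈ V.

Multiply both sides by a test function v and integrate from 0 to 4/3:
  ∫_0^4/3 −u''(x) v(x) dx = ∫_0^4/3 f(x) v(x) dx.
Integrate the LHS by parts once:
  ∫_0^4/3 −u'' v dx = −[u'(x) v(x)]_0^4/3 + ∫_0^4/3 u'(x) v'(x) dx.
Thus ∫_0^4/3 u'(x) v'(x) dx = ∫_0^4/3 f(x) v(x) dx + [u'(x) v(x)]_0^4/3.
Choose V so that boundary terms are either known or forced to vanish.
u is Dirichlet: u(0) = u(4/3) = 0. Let V = H^1_0(0, 4/3); then v(0) = v(4/3) = 0, and [u' v]_0^4/3 = 0.
Weak formulation: find u (satisfying any essential BC) such that ∫_0^4/3 u'(x) v'(x) dx = ∫_0^4/3 f v dx for all v ∈ V.
Substituting f(x) = 4*sin(3*π*x/4), the right-hand side is ∫_0^4/3 (4*sin(3*π*x/4)) v dx.


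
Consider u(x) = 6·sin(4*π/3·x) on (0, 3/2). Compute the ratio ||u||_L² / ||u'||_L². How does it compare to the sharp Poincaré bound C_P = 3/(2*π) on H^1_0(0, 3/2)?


||u||_L² / ||u'||_L² = 3/(4*π) < C_P = 3/(2*π).

u(x) = 6·sin(4*π/3·x), so u'(x) = 8*π*cos(4*π*x/3).
Writing u(x) = A·sin(kπx/L) with A = 6 and k = 2, use ∫_0^L sin²(kπx/L) dx = L/2 and ∫_0^L cos²(kπx/L) dx = L/2.
u² = 36·sin²(4*π/3·x) and (u')² = 64*π^2·cos²(4*π/3·x), and each of sin², cos² integrates to L/2 = 3/4 over (0, 3/2).
∫_0^3/2 u² dx = 27, so ||u||_L² = 3*sqrt(3).
∫_0^3/2 (u')² dx = 48*π^2, so ||u'||_L² = 4*sqrt(3)*π.
Ratio ||u||_L² / ||u'||_L² = 3/(4*π).
Sharp Poincaré constant on H^1_0(0, 3/2) is C_P = L/π = 3/(2*π), achieved by sin(2*π/3·x).
This is the k = 2 harmonic; the ratio L/(kπ) is strictly less than C_P = L/π, consistent with the sharp inequality ||u||_L² ≤ C_P ||u'||_L².


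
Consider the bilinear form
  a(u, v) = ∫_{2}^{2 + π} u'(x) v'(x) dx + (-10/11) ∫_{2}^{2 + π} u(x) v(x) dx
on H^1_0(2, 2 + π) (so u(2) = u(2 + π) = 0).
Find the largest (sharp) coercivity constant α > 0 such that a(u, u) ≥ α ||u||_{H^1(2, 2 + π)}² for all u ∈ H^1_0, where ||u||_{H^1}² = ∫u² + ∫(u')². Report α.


α = 1/22

Coercivity of a(·,·) on H^1_0(2, 2 + π) means a(u, u) ≥ α ||u||_{H^1}² for every u ∈ H^1_0.
The interval has length L = π, and Poincaré/coercivity depend only on L. Here a(u, u) = ∫(u')² + (-10/11)·∫u².
Here c = -10/11 < 0 with |c| < (π/L)² = 1, so coercivity still holds. The condition a(u,u) ≥ α||u||_{H^1}² reads (1−α)∫(u')² ≥ (α−c)∫u². Any admissible α is ≤ 1 (rapidly oscillating u have ∫u²/∫(u')² → 0), and α = 1 would force 0 ≥ (1−c)∫u², impossible since c < 1; so 1−α > 0. By the sharp Poincaré inequality on H^1_0 of an interval of length L, ∫(u')² ≥ (π/L)²∫u² with equality for the first sine mode sin(π(x−x₀)/L) (x₀ the left endpoint), so the inequality holds for all u iff (1−α)(π/L)² ≥ α − c, i.e. α ≤ ((π/L)² + c)/((π/L)² + 1) = (1 + c(L/π)²)/(1 + (L/π)²). (Direct route, valid since c ≤ 0: Poincaré gives c∫u² ≥ c(L/π)²∫(u')², so a(u,u) ≥ (1 + c(L/π)²)∫(u')², while ||u||_{H^1}² ≤ (1 + (L/π)²)∫(u')²; dividing yields the same α.) With (π/L)² = 1 and c = -10/11, the largest admissible constant is α = ((π/L)² + c)/((π/L)² + 1).
Simplifying, α = 1/22.


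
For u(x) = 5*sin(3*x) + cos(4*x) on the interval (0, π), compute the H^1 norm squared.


||u||_{H^1(0,π)}^2 = -1020/7 + 267*π/2

u'(x) = -4*sin(4*x) + 15*cos(3*x).
Expand u² and (u')² and integrate term by term on (0, π), using: for integers n ≥ 1, ∫_0^π sin²(nx) dx = ∫_0^π cos²(nx) dx = π/2; for n ≠ n', ∫_0^π sin(nx)sin(n'x) dx = ∫_0^π cos(nx)cos(n'x) dx = 0; and by product-to-sum, ∫_0^π sin(nx)cos(n'x) dx = ½∫_0^π [sin((n+n')x) + sin((n−n')x)] dx, which is 0 when n+n' is even and 2n/(n²−n'²) when n+n' is odd (it need not vanish on (0, π)).
  u² squared terms: (5)²·∫sin(3x)² dx = 25·π/2 = 25*π/2;  (1)²·∫cos(4x)² dx = 1·π/2 = π/2.
  u² cross terms: 2·(5)·(1)·∫sin(3x)·cos(4x) dx = 10·(-6/7) = -60/7.
  So ∫_0^π u² dx = 25*π/2 + π/2 − 60/7 = -60/7 + 13*π.
  (u')² squared terms: (-4)²·∫sin(4x)² dx = 16·π/2 = 8*π;  (15)²·∫cos(3x)² dx = 225·π/2 = 225*π/2.
  (u')² cross terms: 2·(-4)·(15)·∫sin(4x)·cos(3x) dx = -120·(8/7) = -960/7.
  So ∫_0^π (u')² dx = 8*π + 225*π/2 − 960/7 = -960/7 + 241*π/2.
||u||_{H^1}^2 = (-60/7 + 13*π) + (-960/7 + 241*π/2) = -1020/7 + 267*π/2.


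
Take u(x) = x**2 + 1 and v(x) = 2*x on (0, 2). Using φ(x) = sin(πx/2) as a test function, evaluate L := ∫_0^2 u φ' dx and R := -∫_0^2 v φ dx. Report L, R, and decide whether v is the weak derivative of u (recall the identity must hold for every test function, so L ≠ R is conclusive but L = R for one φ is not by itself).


LHS = -8/π, RHS = -8/π. Yes, v = u' weakly.

u(x) = x**2 + 1, classical derivative u'(x) = 2*x.
φ(x) = sin(πx/2), so φ'(x) = π*cos(π*x/2)/2.
Note φ(0) = φ(2) = 0, so the boundary term u·φ vanishes.
LHS = ∫_0^2 u(x) φ'(x) dx = ∫_0^2 (π*x^2*cos(π*x/2)/2 + π*cos(π*x/2)/2) dx. Term by term:
  ∫_0^2 π*cos(π*x/2)/2 dx = 0;  ∫_0^2 π*x^2*cos(π*x/2)/2 dx = -8/π.
Sum: 0 − 8/π = -8/π.
So LHS = -8/π.
∫_0^2 v(x) φ(x) dx = ∫_0^2 (2*x*sin(π*x/2)) dx. Term by term:
  ∫_0^2 2*x*sin(π*x/2) dx = 8/π.
So RHS = -∫_0^2 v(x) φ(x) dx = -8/π.
LHS = RHS, so the identity holds for this test φ.
Moreover u is smooth here and v(x) = u'(x) = 2*x pointwise, so the identity holds for every test function. Hence v is the weak derivative of u.


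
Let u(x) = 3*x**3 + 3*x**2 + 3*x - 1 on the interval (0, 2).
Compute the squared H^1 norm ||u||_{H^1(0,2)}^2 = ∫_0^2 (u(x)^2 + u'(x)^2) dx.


||u||_{H^1}^2 = 64952/35

The H^1 norm (squared) on an interval (0, L) is
  ||u||_{H^1}^2 = ∫_0^L u(x)^2 dx + ∫_0^L u'(x)^2 dx.
Compute u'(x) = 9*x**2 + 6*x + 3.
Then u(x)^2 = 9*x**6 + 18*x**5 + 27*x**4 + 12*x**3 + 3*x**2 - 6*x + 1 and u'(x)^2 = 81*x**4 + 108*x**3 + 90*x**2 + 36*x + 9.
Integrate each monomial from 0 to 2 using ∫_0^2 c·x^n dx = c·2^(n+1)/(n+1):
  ∫_0^2 u(x)^2 dx = ∫_0^2 (9*x^6 + 18*x^5 + 27*x^4 + 12*x^3 + 3*x^2 - 6*x + 1) dx. Term by term:
    ∫_0^2 9*x^6 dx = 1152/7;  ∫_0^2 18*x^5 dx = 192;  ∫_0^2 27*x^4 dx = 864/5;
    ∫_0^2 12*x^3 dx = 48;  ∫_0^2 3*x^2 dx = 8;  ∫_0^2 -6*x dx = -12;
    ∫_0^2 1 dx = 2.
  Sum: 1152/7 + 192 + 864/5 + 48 + 8 − 12 + 2 = 20138/35.
  ∫_0^2 u'(x)^2 dx = ∫_0^2 (81*x^4 + 108*x^3 + 90*x^2 + 36*x + 9) dx. Term by term:
    ∫_0^2 81*x^4 dx = 2592/5;  ∫_0^2 108*x^3 dx = 432;  ∫_0^2 90*x^2 dx = 240;
    ∫_0^2 36*x dx = 72;  ∫_0^2 9 dx = 18.
  Sum: 2592/5 + 432 + 240 + 72 + 18 = 6402/5.
Adding: ||u||_{H^1}^2 = 20138/35 + 6402/5 = 64952/35.


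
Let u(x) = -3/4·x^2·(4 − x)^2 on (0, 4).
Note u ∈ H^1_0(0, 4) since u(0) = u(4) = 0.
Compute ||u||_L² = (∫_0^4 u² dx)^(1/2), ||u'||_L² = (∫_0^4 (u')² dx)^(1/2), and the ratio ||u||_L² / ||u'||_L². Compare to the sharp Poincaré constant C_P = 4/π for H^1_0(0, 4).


||u||_L² / ||u'||_L² = 2*sqrt(3)/3 < C_P = 4/π.

u(x) = -3/4·x^2·(4 − x)^2, so u'(x) = 3*x*(-x^2 + 6*x - 8).
u(x) = -3/4·x^2·(4 − x)^2 vanishes at x = 0 and x = 4, so u ∈ H^1_0(0, 4). Differentiate via the product rule and integrate the resulting polynomials term by term.
  ∫_0^4 u² dx = ∫_0^4 (9*x^8/16 - 9*x^7 + 54*x^6 - 144*x^5 + 144*x^4) dx. Term by term:
    ∫_0^4 9*x^8/16 dx = 16384;  ∫_0^4 -9*x^7 dx = -73728;  ∫_0^4 54*x^6 dx = 884736/7;
    ∫_0^4 -144*x^5 dx = -98304;  ∫_0^4 144*x^4 dx = 147456/5.
  Sum: 16384 − 73728 + 884736/7 − 98304 + 147456/5 = 8192/35.
  ∫_0^4 (u')² dx = ∫_0^4 (9*x^6 - 108*x^5 + 468*x^4 - 864*x^3 + 576*x^2) dx. Term by term:
    ∫_0^4 9*x^6 dx = 147456/7;  ∫_0^4 -108*x^5 dx = -73728;  ∫_0^4 468*x^4 dx = 479232/5;
    ∫_0^4 -864*x^3 dx = -55296;  ∫_0^4 576*x^2 dx = 12288.
  Sum: 147456/7 − 73728 + 479232/5 − 55296 + 12288 = 6144/35.
∫_0^4 u² dx = 8192/35, so ||u||_L² = 64*sqrt(70)/35.
∫_0^4 (u')² dx = 6144/35, so ||u'||_L² = 32*sqrt(210)/35.
Ratio ||u||_L² / ||u'||_L² = 2*sqrt(3)/3.
Sharp Poincaré constant on H^1_0(0, 4) is C_P = L/π = 4/π, achieved by sin(π/4·x).
A polynomial bump cannot attain the sharp Poincaré constant (only the first sine eigenfunction does), so the ratio is strictly less than C_P, consistent with ||u||_L² ≤ C_P ||u'||_L².


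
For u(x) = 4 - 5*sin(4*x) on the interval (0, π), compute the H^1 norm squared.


||u||_{H^1(0,π)}^2 = 457*π/2

u'(x) = -20*cos(4*x).
Expand u² and (u')² and integrate term by term on (0, π), using: for integers n ≥ 1, ∫_0^π sin²(nx) dx = ∫_0^π cos²(nx) dx = π/2; for n ≠ n', ∫_0^π sin(nx)sin(n'x) dx = ∫_0^π cos(nx)cos(n'x) dx = 0; and by product-to-sum, ∫_0^π sin(nx)cos(n'x) dx = ½∫_0^π [sin((n+n')x) + sin((n−n')x)] dx, which is 0 when n+n' is even and 2n/(n²−n'²) when n+n' is odd (it need not vanish on (0, π)). For the constant mode: ∫_0^π 1 dx = π, ∫_0^π cos(nx) dx = 0, ∫_0^π sin(nx) dx = (1−(−1)^n)/n.
  u² squared terms: (4)²·∫1 dx = 16·π = 16*π;  (-5)²·∫sin(4x)² dx = 25·π/2 = 25*π/2.
  u² cross terms: 2·(4)·(-5)·∫1·sin(4x) dx = -40·(0) = 0.
  So ∫_0^π u² dx = 16*π + 25*π/2 + 0 = 57*π/2.
  (u')² squared terms: (-20)²·∫cos(4x)² dx = 400·π/2 = 200*π.
  So ∫_0^π (u')² dx = 200*π.
||u||_{H^1}^2 = (57*π/2) + (200*π) = 457*π/2.


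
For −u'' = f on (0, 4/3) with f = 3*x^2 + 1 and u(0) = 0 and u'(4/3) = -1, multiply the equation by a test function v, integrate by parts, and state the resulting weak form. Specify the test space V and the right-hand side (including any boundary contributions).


V = {v ∈ H^1(0, 4/3) : v(0) = 0} (test functions vanish at x = 0 where u is specified); weak form: ∫_0^4/3 u'v' dx = ∫_0^4/3 (3*x^2 + 1) v dx − v(4/3) for all v ∈ V.

Multiply both sides by a test function v and integrate from 0 to 4/3:
  ∫_0^4/3 −u''(x) v(x) dx = ∫_0^4/3 f(x) v(x) dx.
Integrate the LHS by parts once:
  ∫_0^4/3 −u'' v dx = −[u'(x) v(x)]_0^4/3 + ∫_0^4/3 u'(x) v'(x) dx.
Thus ∫_0^4/3 u'(x) v'(x) dx = ∫_0^4/3 f(x) v(x) dx + [u'(x) v(x)]_0^4/3.
Choose V so that boundary terms are either known or forced to vanish.
Mixed BC: u(0) = 0 (Dirichlet) and u'(4/3) = -1 (Neumann). Define V = {v ∈ H^1(0, 4/3) : v(0) = 0}. Then [u' v]_0^4/3 = u'(4/3)·v(4/3) − u'(0)·0 = − v(4/3).
Weak formulation: find u (satisfying any essential BC) such that ∫_0^4/3 u'(x) v'(x) dx = ∫_0^4/3 f v dx − v(4/3) for all v ∈ V (Dirichlet at 0 absorbed into V; Neumann datum at x = 4/3 contributes the boundary term).
Substituting f(x) = 3*x^2 + 1, the right-hand side is ∫_0^4/3 (3*x^2 + 1) v dx − v(4/3).


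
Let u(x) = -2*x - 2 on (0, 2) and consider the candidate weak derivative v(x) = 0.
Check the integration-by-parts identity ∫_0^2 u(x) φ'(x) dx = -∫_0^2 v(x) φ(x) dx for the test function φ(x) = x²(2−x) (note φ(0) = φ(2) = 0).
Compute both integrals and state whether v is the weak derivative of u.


LHS = 8/3, RHS = 0. No, v is not the weak derivative of u.

u(x) = -2*x - 2, classical derivative u'(x) = -2.
φ(x) = x²(2−x), so φ'(x) = x*(4 - 3*x).
Note φ(0) = φ(2) = 0, so the boundary term u·φ vanishes.
LHS = ∫_0^2 u(x) φ'(x) dx = ∫_0^2 (6*x^3 - 2*x^2 - 8*x) dx. Term by term:
  ∫_0^2 6*x^3 dx = 24;  ∫_0^2 -2*x^2 dx = -16/3;  ∫_0^2 -8*x dx = -16.
Sum: 24 − 16/3 − 16 = 8/3.
So LHS = 8/3.
∫_0^2 v(x) φ(x) dx = ∫_0^2 (0) dx. Term by term:
  ∫_0^2 0 dx = 0.
So RHS = -∫_0^2 v(x) φ(x) dx = 0.
LHS − RHS = 8/3 ≠ 0, so the identity fails.
(For a valid weak derivative the identity must hold for EVERY test function, in particular this one. The failure shows v is NOT the weak derivative of u.)
Correct weak derivative would be u'(x) = -2.


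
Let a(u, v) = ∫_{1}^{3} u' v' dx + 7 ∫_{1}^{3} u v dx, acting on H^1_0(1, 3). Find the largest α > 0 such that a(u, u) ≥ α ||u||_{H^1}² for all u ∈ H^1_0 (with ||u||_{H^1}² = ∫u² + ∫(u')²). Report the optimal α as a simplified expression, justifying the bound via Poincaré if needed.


α = 1

Coercivity of a(·,·) on H^1_0(1, 3) means a(u, u) ≥ α ||u||_{H^1}² for every u ∈ H^1_0.
The interval has length L = 2, and Poincaré/coercivity depend only on L. Here a(u, u) = ∫(u')² + (7)·∫u².
Here c = 7 ≥ 1, so a(u,u) = ∫(u')² + c∫u² ≥ ∫(u')² + ∫u² = ||u||_{H^1}², i.e. α = 1 works. No larger α is possible: a(u,u) ≥ α||u||_{H^1}² means (1−α)∫(u')² ≥ (α−c)∫u², and for the modes u_n = sin(nπ(x−x₀)/L) (x₀ the left endpoint) one has ∫u_n²/∫(u_n')² = (L/(nπ))² → 0, so a(u_n,u_n)/||u_n||_{H^1}² → 1. Hence the optimal constant is α = 1.
Therefore α = 1.


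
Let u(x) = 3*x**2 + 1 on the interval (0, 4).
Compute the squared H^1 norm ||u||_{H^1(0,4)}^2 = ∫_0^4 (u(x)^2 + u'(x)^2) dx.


||u||_{H^1}^2 = 13716/5

The H^1 norm (squared) on an interval (0, L) is
  ||u||_{H^1}^2 = ∫_0^L u(x)^2 dx + ∫_0^L u'(x)^2 dx.
Compute u'(x) = 6*x.
Then u(x)^2 = 9*x**4 + 6*x**2 + 1 and u'(x)^2 = 36*x**2.
Integrate each monomial from 0 to 4 using ∫_0^4 c·x^n dx = c·4^(n+1)/(n+1):
  ∫_0^4 u(x)^2 dx = ∫_0^4 (9*x^4 + 6*x^2 + 1) dx. Term by term:
    ∫_0^4 9*x^4 dx = 9216/5;  ∫_0^4 6*x^2 dx = 128;  ∫_0^4 1 dx = 4.
  Sum: 9216/5 + 128 + 4 = 9876/5.
  ∫_0^4 u'(x)^2 dx = ∫_0^4 (36*x^2) dx. Term by term:
    ∫_0^4 36*x^2 dx = 768.
Adding: ||u||_{H^1}^2 = 9876/5 + 768 = 13716/5.


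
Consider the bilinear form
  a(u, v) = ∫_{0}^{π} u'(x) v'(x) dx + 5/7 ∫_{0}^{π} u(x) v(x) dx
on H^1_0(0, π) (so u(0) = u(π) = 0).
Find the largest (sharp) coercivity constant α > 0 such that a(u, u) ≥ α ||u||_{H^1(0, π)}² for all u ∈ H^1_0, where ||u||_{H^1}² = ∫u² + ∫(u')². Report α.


α = 6/7

Coercivity of a(·,·) on H^1_0(0, π) means a(u, u) ≥ α ||u||_{H^1}² for every u ∈ H^1_0.
The interval has length L = π, and Poincaré/coercivity depend only on L. Here a(u, u) = ∫(u')² + (5/7)·∫u².
Here 0 < c = 5/7 < 1. The condition a(u,u) ≥ α||u||_{H^1}² reads (1−α)∫(u')² ≥ (α−c)∫u². Any admissible α is ≤ 1 (rapidly oscillating u have ∫u²/∫(u')² → 0), and α = 1 would force 0 ≥ (1−c)∫u², impossible since c < 1; so 1−α > 0. By the sharp Poincaré inequality on H^1_0 of an interval of length L, ∫(u')² ≥ (π/L)²∫u² with equality for the first sine mode sin(π(x−x₀)/L) (x₀ the left endpoint), so the inequality holds for all u iff (1−α)(π/L)² ≥ α − c, i.e. α ≤ ((π/L)² + c)/((π/L)² + 1) = (1 + c(L/π)²)/(1 + (L/π)²). With (π/L)² = 1 and c = 5/7, the largest admissible constant is α = ((π/L)² + c)/((π/L)² + 1).
Simplifying, α = 6/7.


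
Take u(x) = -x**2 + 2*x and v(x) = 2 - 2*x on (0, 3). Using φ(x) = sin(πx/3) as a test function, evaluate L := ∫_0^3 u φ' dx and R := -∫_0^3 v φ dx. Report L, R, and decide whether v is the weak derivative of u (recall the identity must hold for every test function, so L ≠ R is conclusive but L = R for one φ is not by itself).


LHS = 6/π, RHS = 6/π. Yes, v = u' weakly.

u(x) = -x**2 + 2*x, classical derivative u'(x) = 2 - 2*x.
φ(x) = sin(πx/3), so φ'(x) = π*cos(π*x/3)/3.
Note φ(0) = φ(3) = 0, so the boundary term u·φ vanishes.
LHS = ∫_0^3 u(x) φ'(x) dx = ∫_0^3 (-π*x^2*cos(π*x/3)/3 + 2*π*x*cos(π*x/3)/3) dx. Term by term:
  ∫_0^3 -π*x^2*cos(π*x/3)/3 dx = 18/π;  ∫_0^3 2*π*x*cos(π*x/3)/3 dx = -12/π.
Sum: 18/π − 12/π = 6/π.
So LHS = 6/π.
∫_0^3 v(x) φ(x) dx = ∫_0^3 (-2*x*sin(π*x/3) + 2*sin(π*x/3)) dx. Term by term:
  ∫_0^3 2*sin(π*x/3) dx = 12/π;  ∫_0^3 -2*x*sin(π*x/3) dx = -18/π.
Sum: 12/π − 18/π = -6/π.
So RHS = -∫_0^3 v(x) φ(x) dx = 6/π.
LHS = RHS, so the identity holds for this test φ.
Moreover u is smooth here and v(x) = u'(x) = 2 - 2*x pointwise, so the identity holds for every test function. Hence v is the weak derivative of u.


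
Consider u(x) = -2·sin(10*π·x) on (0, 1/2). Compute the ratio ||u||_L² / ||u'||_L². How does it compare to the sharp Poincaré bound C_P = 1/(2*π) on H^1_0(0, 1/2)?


||u||_L² / ||u'||_L² = 1/(10*π) < C_P = 1/(2*π).

u(x) = -2·sin(10*π·x), so u'(x) = -20*π*cos(10*π*x).
Writing u(x) = A·sin(kπx/L) with A = -2 and k = 5, use ∫_0^L sin²(kπx/L) dx = L/2 and ∫_0^L cos²(kπx/L) dx = L/2.
u² = 4·sin²(10*π·x) and (u')² = 400*π^2·cos²(10*π·x), and each of sin², cos² integrates to L/2 = 1/4 over (0, 1/2).
∫_0^1/2 u² dx = 1, so ||u||_L² = 1.
∫_0^1/2 (u')² dx = 100*π^2, so ||u'||_L² = 10*π.
Ratio ||u||_L² / ||u'||_L² = 1/(10*π).
Sharp Poincaré constant on H^1_0(0, 1/2) is C_P = L/π = 1/(2*π), achieved by sin(2*π·x).
This is the k = 5 harmonic; the ratio L/(kπ) is strictly less than C_P = L/π, consistent with the sharp inequality ||u||_L² ≤ C_P ||u'||_L².


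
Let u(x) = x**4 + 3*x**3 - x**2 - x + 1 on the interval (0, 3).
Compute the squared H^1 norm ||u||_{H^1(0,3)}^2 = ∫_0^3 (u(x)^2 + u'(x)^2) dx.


||u||_{H^1}^2 = 3392733/140

The H^1 norm (squared) on an interval (0, L) is
  ||u||_{H^1}^2 = ∫_0^L u(x)^2 dx + ∫_0^L u'(x)^2 dx.
Compute u'(x) = 4*x**3 + 9*x**2 - 2*x - 1.
Then u(x)^2 = x**8 + 6*x**7 + 7*x**6 - 8*x**5 - 3*x**4 + 8*x**3 - x**2 - 2*x + 1 and u'(x)^2 = 16*x**6 + 72*x**5 + 65*x**4 - 44*x**3 - 14*x**2 + 4*x + 1.
Integrate each monomial from 0 to 3 using ∫_0^3 c·x^n dx = c·3^(n+1)/(n+1):
  ∫_0^3 u(x)^2 dx = ∫_0^3 (x^8 + 6*x^7 + 7*x^6 - 8*x^5 - 3*x^4 + 8*x^3 - x^2 - 2*x + 1) dx. Term by term:
    ∫_0^3 x^8 dx = 2187;  ∫_0^3 6*x^7 dx = 19683/4;  ∫_0^3 7*x^6 dx = 2187;
    ∫_0^3 -8*x^5 dx = -972;  ∫_0^3 -3*x^4 dx = -729/5;  ∫_0^3 8*x^3 dx = 162;
    ∫_0^3 -x^2 dx = -9;  ∫_0^3 -2*x dx = -9;  ∫_0^3 1 dx = 3.
  Sum: 2187 + 19683/4 + 2187 − 972 − 729/5 + 162 − 9 − 9 + 3 = 166479/20.
  ∫_0^3 u'(x)^2 dx = ∫_0^3 (16*x^6 + 72*x^5 + 65*x^4 - 44*x^3 - 14*x^2 + 4*x + 1) dx. Term by term:
    ∫_0^3 16*x^6 dx = 34992/7;  ∫_0^3 72*x^5 dx = 8748;  ∫_0^3 65*x^4 dx = 3159;
    ∫_0^3 -44*x^3 dx = -891;  ∫_0^3 -14*x^2 dx = -126;  ∫_0^3 4*x dx = 18;
    ∫_0^3 1 dx = 3.
  Sum: 34992/7 + 8748 + 3159 − 891 − 126 + 18 + 3 = 111369/7.
Adding: ||u||_{H^1}^2 = 166479/20 + 111369/7 = 3392733/140.


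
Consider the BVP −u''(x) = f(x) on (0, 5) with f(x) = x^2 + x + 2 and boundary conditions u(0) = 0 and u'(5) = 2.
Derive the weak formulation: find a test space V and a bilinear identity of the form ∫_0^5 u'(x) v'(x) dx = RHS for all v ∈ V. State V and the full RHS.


V = {v ∈ H^1(0, 5) : v(0) = 0} (test functions vanish at x = 0 where u is specified); weak form: ∫_0^5 u'v' dx = ∫_0^5 (x^2 + x + 2) v dx + 2·v(5) for all v ∈ V.

Multiply both sides by a test function v and integrate from 0 to 5:
  ∫_0^5 −u''(x) v(x) dx = ∫_0^5 f(x) v(x) dx.
Integrate the LHS by parts once:
  ∫_0^5 −u'' v dx = −[u'(x) v(x)]_0^5 + ∫_0^5 u'(x) v'(x) dx.
Thus ∫_0^5 u'(x) v'(x) dx = ∫_0^5 f(x) v(x) dx + [u'(x) v(x)]_0^5.
Choose V so that boundary terms are either known or forced to vanish.
Mixed BC: u(0) = 0 (Dirichlet) and u'(5) = 2 (Neumann). Define V = {v ∈ H^1(0, 5) : v(0) = 0}. Then [u' v]_0^5 = u'(5)·v(5) − u'(0)·0 = 2·v(5).
Weak formulation: find u (satisfying any essential BC) such that ∫_0^5 u'(x) v'(x) dx = ∫_0^5 f v dx + 2·v(5) for all v ∈ V (Dirichlet at 0 absorbed into V; Neumann datum at x = 5 contributes the boundary term).
Substituting f(x) = x^2 + x + 2, the right-hand side is ∫_0^5 (x^2 + x + 2) v dx + 2·v(5).


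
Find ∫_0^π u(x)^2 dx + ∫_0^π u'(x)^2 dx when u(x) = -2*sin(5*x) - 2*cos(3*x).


||u||_{H^1(0,π)}^2 = 72*π

u'(x) = 6*sin(3*x) - 10*cos(5*x).
Expand u² and (u')² and integrate term by term on (0, π), using: for integers n ≥ 1, ∫_0^π sin²(nx) dx = ∫_0^π cos²(nx) dx = π/2; for n ≠ n', ∫_0^π sin(nx)sin(n'x) dx = ∫_0^π cos(nx)cos(n'x) dx = 0; and by product-to-sum, ∫_0^π sin(nx)cos(n'x) dx = ½∫_0^π [sin((n+n')x) + sin((n−n')x)] dx, which is 0 when n+n' is even and 2n/(n²−n'²) when n+n' is odd (it need not vanish on (0, π)).
  u² squared terms: (-2)²·∫cos(3x)² dx = 4·π/2 = 2*π;  (-2)²·∫sin(5x)² dx = 4·π/2 = 2*π.
  u² cross terms: 2·(-2)·(-2)·∫cos(3x)·sin(5x) dx = 8·(0) = 0.
  So ∫_0^π u² dx = 2*π + 2*π + 0 = 4*π.
  (u')² squared terms: (-10)²·∫cos(5x)² dx = 100·π/2 = 50*π;  (6)²·∫sin(3x)² dx = 36·π/2 = 18*π.
  (u')² cross terms: 2·(-10)·(6)·∫cos(5x)·sin(3x) dx = -120·(0) = 0.
  So ∫_0^π (u')² dx = 50*π + 18*π + 0 = 68*π.
||u||_{H^1}^2 = (4*π) + (68*π) = 72*π.


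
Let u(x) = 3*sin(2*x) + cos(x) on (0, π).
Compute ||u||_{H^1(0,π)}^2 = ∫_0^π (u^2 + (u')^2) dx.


||u||_{H^1(0,π)}^2 = 16 + 47*π/2

u'(x) = -sin(x) + 6*cos(2*x).
Expand u² and (u')² and integrate term by term on (0, π), using: for integers n ≥ 1, ∫_0^π sin²(nx) dx = ∫_0^π cos²(nx) dx = π/2; for n ≠ n', ∫_0^π sin(nx)sin(n'x) dx = ∫_0^π cos(nx)cos(n'x) dx = 0; and by product-to-sum, ∫_0^π sin(nx)cos(n'x) dx = ½∫_0^π [sin((n+n')x) + sin((n−n')x)] dx, which is 0 when n+n' is even and 2n/(n²−n'²) when n+n' is odd (it need not vanish on (0, π)).
  u² squared terms: (3)²·∫sin(2x)² dx = 9·π/2 = 9*π/2;  (1)²·∫cos(x)² dx = 1·π/2 = π/2.
  u² cross terms: 2·(3)·(1)·∫sin(2x)·cos(x) dx = 6·(4/3) = 8.
  So ∫_0^π u² dx = 9*π/2 + π/2 + 8 = 8 + 5*π.
  (u')² squared terms: (-1)²·∫sin(x)² dx = 1·π/2 = π/2;  (6)²·∫cos(2x)² dx = 36·π/2 = 18*π.
  (u')² cross terms: 2·(-1)·(6)·∫sin(x)·cos(2x) dx = -12·(-2/3) = 8.
  So ∫_0^π (u')² dx = π/2 + 18*π + 8 = 8 + 37*π/2.
||u||_{H^1}^2 = (8 + 5*π) + (8 + 37*π/2) = 16 + 47*π/2.


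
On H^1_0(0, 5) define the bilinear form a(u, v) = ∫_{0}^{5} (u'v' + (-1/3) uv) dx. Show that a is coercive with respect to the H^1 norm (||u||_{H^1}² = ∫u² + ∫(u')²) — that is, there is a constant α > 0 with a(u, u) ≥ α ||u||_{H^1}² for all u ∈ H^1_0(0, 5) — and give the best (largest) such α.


α = (-25/3 + π^2)/(π^2 + 25)

Coercivity of a(·,·) on H^1_0(0, 5) means a(u, u) ≥ α ||u||_{H^1}² for every u ∈ H^1_0.
The interval has length L = 5, and Poincaré/coercivity depend only on L. Here a(u, u) = ∫(u')² + (-1/3)·∫u².
Here c = -1/3 < 0 with |c| < (π/L)² = π^2/25, so coercivity still holds. The condition a(u,u) ≥ α||u||_{H^1}² reads (1−α)∫(u')² ≥ (α−c)∫u². Any admissible α is ≤ 1 (rapidly oscillating u have ∫u²/∫(u')² → 0), and α = 1 would force 0 ≥ (1−c)∫u², impossible since c < 1; so 1−α > 0. By the sharp Poincaré inequality on H^1_0 of an interval of length L, ∫(u')² ≥ (π/L)²∫u² with equality for the first sine mode sin(π(x−x₀)/L) (x₀ the left endpoint), so the inequality holds for all u iff (1−α)(π/L)² ≥ α − c, i.e. α ≤ ((π/L)² + c)/((π/L)² + 1) = (1 + c(L/π)²)/(1 + (L/π)²). (Direct route, valid since c ≤ 0: Poincaré gives c∫u² ≥ c(L/π)²∫(u')², so a(u,u) ≥ (1 + c(L/π)²)∫(u')², while ||u||_{H^1}² ≤ (1 + (L/π)²)∫(u')²; dividing yields the same α.) With (π/L)² = π^2/25 and c = -1/3, the largest admissible constant is α = ((π/L)² + c)/((π/L)² + 1).
Simplifying, α = (-25/3 + π^2)/(π^2 + 25).


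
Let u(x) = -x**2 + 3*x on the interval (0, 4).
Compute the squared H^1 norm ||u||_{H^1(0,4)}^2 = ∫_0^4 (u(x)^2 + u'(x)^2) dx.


||u||_{H^1}^2 = 572/15

The H^1 norm (squared) on an interval (0, L) is
  ||u||_{H^1}^2 = ∫_0^L u(x)^2 dx + ∫_0^L u'(x)^2 dx.
Compute u'(x) = 3 - 2*x.
Then u(x)^2 = x**4 - 6*x**3 + 9*x**2 and u'(x)^2 = 4*x**2 - 12*x + 9.
Integrate each monomial from 0 to 4 using ∫_0^4 c·x^n dx = c·4^(n+1)/(n+1):
  ∫_0^4 u(x)^2 dx = ∫_0^4 (x^4 - 6*x^3 + 9*x^2) dx. Term by term:
    ∫_0^4 x^4 dx = 1024/5;  ∫_0^4 -6*x^3 dx = -384;  ∫_0^4 9*x^2 dx = 192.
  Sum: 1024/5 − 384 + 192 = 64/5.
  ∫_0^4 u'(x)^2 dx = ∫_0^4 (4*x^2 - 12*x + 9) dx. Term by term:
    ∫_0^4 4*x^2 dx = 256/3;  ∫_0^4 -12*x dx = -96;  ∫_0^4 9 dx = 36.
  Sum: 256/3 − 96 + 36 = 76/3.
Adding: ||u||_{H^1}^2 = 64/5 + 76/3 = 572/15.


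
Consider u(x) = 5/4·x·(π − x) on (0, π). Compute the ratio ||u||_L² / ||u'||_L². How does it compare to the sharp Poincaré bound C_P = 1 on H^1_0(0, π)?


||u||_L² / ||u'||_L² = sqrt(10)*π/10 < C_P = 1.

u(x) = 5/4·x·(π − x), so u'(x) = -5*x/2 + 5*π/4.
u(x) = 5/4·x·(π − x) vanishes at x = 0 and x = π, so u ∈ H^1_0(0, π). Differentiate via the product rule and integrate the resulting polynomials term by term.
  ∫_0^π u² dx = ∫_0^π (25*x^4/16 - 25*π*x^3/8 + 25*π^2*x^2/16) dx. Term by term:
    ∫_0^π 25*x^4/16 dx = 5*π^5/16;  ∫_0^π -25*π*x^3/8 dx = -25*π^5/32;  ∫_0^π 25*π^2*x^2/16 dx = 25*π^5/48.
  Sum: 5*π^5/16 − 25*π^5/32 + 25*π^5/48 = 5*π^5/96.
  ∫_0^π (u')² dx = ∫_0^π (25*x^2/4 - 25*π*x/4 + 25*π^2/16) dx. Term by term:
    ∫_0^π 25*x^2/4 dx = 25*π^3/12;  ∫_0^π -25*π*x/4 dx = -25*π^3/8;  ∫_0^π 25*π^2/16 dx = 25*π^3/16.
  Sum: 25*π^3/12 − 25*π^3/8 + 25*π^3/16 = 25*π^3/48.
∫_0^π u² dx = 5*π^5/96, so ||u||_L² = sqrt(30)*π^(5/2)/24.
∫_0^π (u')² dx = 25*π^3/48, so ||u'||_L² = 5*sqrt(3)*π^(3/2)/12.
Ratio ||u||_L² / ||u'||_L² = sqrt(10)*π/10.
Sharp Poincaré constant on H^1_0(0, π) is C_P = L/π = 1, achieved by sin(x).
A polynomial bump cannot attain the sharp Poincaré constant (only the first sine eigenfunction does), so the ratio is strictly less than C_P, consistent with ||u||_L² ≤ C_P ||u'||_L².


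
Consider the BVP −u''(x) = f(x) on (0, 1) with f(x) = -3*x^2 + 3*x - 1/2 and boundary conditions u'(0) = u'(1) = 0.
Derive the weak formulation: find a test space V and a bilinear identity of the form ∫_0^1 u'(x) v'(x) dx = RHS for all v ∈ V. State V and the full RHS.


V = H^1(0, 1) (no boundary constraint on v; u is determined up to an additive constant); weak form: ∫_0^1 u'v' dx = ∫_0^1 (-3*x^2 + 3*x - 1/2) v dx for all v ∈ V.

Multiply both sides by a test function v and integrate from 0 to 1:
  ∫_0^1 −u''(x) v(x) dx = ∫_0^1 f(x) v(x) dx.
Integrate the LHS by parts once:
  ∫_0^1 −u'' v dx = −[u'(x) v(x)]_0^1 + ∫_0^1 u'(x) v'(x) dx.
Thus ∫_0^1 u'(x) v'(x) dx = ∫_0^1 f(x) v(x) dx + [u'(x) v(x)]_0^1.
Choose V so that boundary terms are either known or forced to vanish.
u has homogeneous Neumann: u'(0) = u'(1) = 0. So [u' v]_0^1 = 0·v(1) − 0·v(0) = 0 for any v; take V = H^1(0, 1).
Weak formulation: find u (satisfying any essential BC) such that ∫_0^1 u'(x) v'(x) dx = ∫_0^1 f v dx for all v ∈ V (homogeneous Neumann, so boundary terms vanish).
Substituting f(x) = -3*x^2 + 3*x - 1/2, the right-hand side is ∫_0^1 (-3*x^2 + 3*x - 1/2) v dx.
Compatibility check (pure Neumann): taking v ≡ 1 ∈ V gives 0 = ∫_0^1 f dx + (0) − (0), i.e. ∫_0^1 f dx must equal u'(0) − u'(1) = 0. Indeed ∫_0^1 (-3*x^2 + 3*x - 1/2) dx = 0, so the data are compatible. The solution is then unique only up to an additive constant (fix it e.g. by requiring ∫_0^1 u dx = 0).


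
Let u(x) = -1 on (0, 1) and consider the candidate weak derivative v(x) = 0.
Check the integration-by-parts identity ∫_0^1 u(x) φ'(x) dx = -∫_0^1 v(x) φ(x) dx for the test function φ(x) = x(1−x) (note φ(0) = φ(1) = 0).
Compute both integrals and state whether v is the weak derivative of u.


LHS = 0, RHS = 0. Yes, v = u' weakly.

u(x) = -1, classical derivative u'(x) = 0.
φ(x) = x(1−x), so φ'(x) = 1 - 2*x.
Note φ(0) = φ(1) = 0, so the boundary term u·φ vanishes.
LHS = ∫_0^1 u(x) φ'(x) dx = ∫_0^1 (2*x - 1) dx. Term by term:
  ∫_0^1 2*x dx = 1;  ∫_0^1 -1 dx = -1.
Sum: 1 − 1 = 0.
So LHS = 0.
∫_0^1 v(x) φ(x) dx = ∫_0^1 (0) dx. Term by term:
  ∫_0^1 0 dx = 0.
So RHS = -∫_0^1 v(x) φ(x) dx = 0.
LHS = RHS, so the identity holds for this test φ.
Moreover u is smooth here and v(x) = u'(x) = 0 pointwise, so the identity holds for every test function. Hence v is the weak derivative of u.


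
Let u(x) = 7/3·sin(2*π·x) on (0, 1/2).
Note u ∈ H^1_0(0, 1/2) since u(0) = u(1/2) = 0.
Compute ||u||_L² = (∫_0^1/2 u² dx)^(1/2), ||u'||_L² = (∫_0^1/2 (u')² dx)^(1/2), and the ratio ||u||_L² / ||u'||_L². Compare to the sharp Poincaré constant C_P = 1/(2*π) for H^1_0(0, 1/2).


||u||_L² / ||u'||_L² = 1/(2*π) = C_P.

u(x) = 7/3·sin(2*π·x), so u'(x) = 14*π*cos(2*π*x)/3.
Writing u(x) = A·sin(kπx/L) with A = 7/3 and k = 1, use ∫_0^L sin²(kπx/L) dx = L/2 and ∫_0^L cos²(kπx/L) dx = L/2.
u² = 49/9·sin²(2*π·x) and (u')² = 196*π^2/9·cos²(2*π·x), and each of sin², cos² integrates to L/2 = 1/4 over (0, 1/2).
∫_0^1/2 u² dx = 49/36, so ||u||_L² = 7/6.
∫_0^1/2 (u')² dx = 49*π^2/9, so ||u'||_L² = 7*π/3.
Ratio ||u||_L² / ||u'||_L² = 1/(2*π).
Sharp Poincaré constant on H^1_0(0, 1/2) is C_P = L/π = 1/(2*π), achieved by sin(2*π·x).
This is the k = 1 eigenfunction (up to amplitude), so the ratio equals the sharp Poincaré constant exactly.


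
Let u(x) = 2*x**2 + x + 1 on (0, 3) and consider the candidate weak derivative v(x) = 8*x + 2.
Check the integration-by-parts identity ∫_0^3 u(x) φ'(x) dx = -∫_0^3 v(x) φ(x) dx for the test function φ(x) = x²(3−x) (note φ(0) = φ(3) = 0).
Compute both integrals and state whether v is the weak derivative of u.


LHS = -1107/20, RHS = -1107/10. No, v is not the weak derivative of u.

u(x) = 2*x**2 + x + 1, classical derivative u'(x) = 4*x + 1.
φ(x) = x²(3−x), so φ'(x) = 3*x*(2 - x).
Note φ(0) = φ(3) = 0, so the boundary term u·φ vanishes.
LHS = ∫_0^3 u(x) φ'(x) dx = ∫_0^3 (-6*x^4 + 9*x^3 + 3*x^2 + 6*x) dx. Term by term:
  ∫_0^3 -6*x^4 dx = -1458/5;  ∫_0^3 9*x^3 dx = 729/4;  ∫_0^3 3*x^2 dx = 27;
  ∫_0^3 6*x dx = 27.
Sum: -1458/5 + 729/4 + 27 + 27 = -1107/20.
So LHS = -1107/20.
∫_0^3 v(x) φ(x) dx = ∫_0^3 (-8*x^4 + 22*x^3 + 6*x^2) dx. Term by term:
  ∫_0^3 -8*x^4 dx = -1944/5;  ∫_0^3 22*x^3 dx = 891/2;  ∫_0^3 6*x^2 dx = 54.
Sum: -1944/5 + 891/2 + 54 = 1107/10.
So RHS = -∫_0^3 v(x) φ(x) dx = -1107/10.
LHS − RHS = 1107/20 ≠ 0, so the identity fails.
(For a valid weak derivative the identity must hold for EVERY test function, in particular this one. The failure shows v is NOT the weak derivative of u.)
Correct weak derivative would be u'(x) = 4*x + 1.


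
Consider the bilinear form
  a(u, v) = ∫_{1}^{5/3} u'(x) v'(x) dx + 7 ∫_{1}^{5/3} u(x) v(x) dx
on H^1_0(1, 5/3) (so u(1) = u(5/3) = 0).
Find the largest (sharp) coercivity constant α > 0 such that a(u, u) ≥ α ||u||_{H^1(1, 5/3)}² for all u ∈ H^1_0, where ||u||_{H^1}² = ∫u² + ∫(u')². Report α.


α = 1

Coercivity of a(·,·) on H^1_0(1, 5/3) means a(u, u) ≥ α ||u||_{H^1}² for every u ∈ H^1_0.
The interval has length L = 2/3, and Poincaré/coercivity depend only on L. Here a(u, u) = ∫(u')² + (7)·∫u².
Here c = 7 ≥ 1, so a(u,u) = ∫(u')² + c∫u² ≥ ∫(u')² + ∫u² = ||u||_{H^1}², i.e. α = 1 works. No larger α is possible: a(u,u) ≥ α||u||_{H^1}² means (1−α)∫(u')² ≥ (α−c)∫u², and for the modes u_n = sin(nπ(x−x₀)/L) (x₀ the left endpoint) one has ∫u_n²/∫(u_n')² = (L/(nπ))² → 0, so a(u_n,u_n)/||u_n||_{H^1}² → 1. Hence the optimal constant is α = 1.
Therefore α = 1.


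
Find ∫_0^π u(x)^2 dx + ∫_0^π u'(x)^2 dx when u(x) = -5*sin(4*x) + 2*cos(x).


||u||_{H^1(0,π)}^2 = -64/3 + 433*π/2

u'(x) = -2*sin(x) - 20*cos(4*x).
Expand u² and (u')² and integrate term by term on (0, π), using: for integers n ≥ 1, ∫_0^π sin²(nx) dx = ∫_0^π cos²(nx) dx = π/2; for n ≠ n', ∫_0^π sin(nx)sin(n'x) dx = ∫_0^π cos(nx)cos(n'x) dx = 0; and by product-to-sum, ∫_0^π sin(nx)cos(n'x) dx = ½∫_0^π [sin((n+n')x) + sin((n−n')x)] dx, which is 0 when n+n' is even and 2n/(n²−n'²) when n+n' is odd (it need not vanish on (0, π)).
  u² squared terms: (-5)²·∫sin(4x)² dx = 25·π/2 = 25*π/2;  (2)²·∫cos(x)² dx = 4·π/2 = 2*π.
  u² cross terms: 2·(-5)·(2)·∫sin(4x)·cos(x) dx = -20·(8/15) = -32/3.
  So ∫_0^π u² dx = 25*π/2 + 2*π − 32/3 = -32/3 + 29*π/2.
  (u')² squared terms: (-20)²·∫cos(4x)² dx = 400·π/2 = 200*π;  (-2)²·∫sin(x)² dx = 4·π/2 = 2*π.
  (u')² cross terms: 2·(-20)·(-2)·∫cos(4x)·sin(x) dx = 80·(-2/15) = -32/3.
  So ∫_0^π (u')² dx = 200*π + 2*π − 32/3 = -32/3 + 202*π.
||u||_{H^1}^2 = (-32/3 + 29*π/2) + (-32/3 + 202*π) = -64/3 + 433*π/2.
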